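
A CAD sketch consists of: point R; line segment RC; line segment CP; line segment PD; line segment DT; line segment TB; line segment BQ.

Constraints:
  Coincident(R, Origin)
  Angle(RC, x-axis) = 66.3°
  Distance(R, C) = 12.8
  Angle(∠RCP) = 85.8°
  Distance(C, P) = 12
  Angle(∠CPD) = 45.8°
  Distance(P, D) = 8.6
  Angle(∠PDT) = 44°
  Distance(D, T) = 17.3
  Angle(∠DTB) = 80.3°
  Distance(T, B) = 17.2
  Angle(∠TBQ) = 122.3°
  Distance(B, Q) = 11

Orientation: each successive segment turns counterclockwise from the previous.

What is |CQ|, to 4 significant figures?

27.27

R is at the origin; RC runs at 66.3° with length 12.8, so C = (5.145, 11.72). ∠RCP = 85.8° gives CP at 160.5° from the x-axis; with |CP| = 12.0, P = (-6.167, 15.73). ∠CPD = 45.8° gives PD at -65.30° from the x-axis; with |PD| = 8.6, D = (-2.573, 7.913). ∠PDT = 44.0° gives DT at 70.70° from the x-axis; with |DT| = 17.3, T = (3.145, 24.24). ∠DTB = 80.3° gives TB at 170.4° from the x-axis; with |TB| = 17.2, B = (-13.81, 27.11). ∠TBQ = 122.3° gives BQ at -131.9° from the x-axis; with |BQ| = 11.0, Q = (-21.16, 18.92). Then |CQ| = |Q − C| = 27.27.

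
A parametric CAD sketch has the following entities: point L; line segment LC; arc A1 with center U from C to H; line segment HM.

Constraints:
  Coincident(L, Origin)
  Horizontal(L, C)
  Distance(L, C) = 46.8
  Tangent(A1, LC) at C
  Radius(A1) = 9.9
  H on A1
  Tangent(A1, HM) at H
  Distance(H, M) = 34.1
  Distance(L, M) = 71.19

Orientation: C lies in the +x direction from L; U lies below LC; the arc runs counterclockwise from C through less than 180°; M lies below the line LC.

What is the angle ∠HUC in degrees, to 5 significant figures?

120.80°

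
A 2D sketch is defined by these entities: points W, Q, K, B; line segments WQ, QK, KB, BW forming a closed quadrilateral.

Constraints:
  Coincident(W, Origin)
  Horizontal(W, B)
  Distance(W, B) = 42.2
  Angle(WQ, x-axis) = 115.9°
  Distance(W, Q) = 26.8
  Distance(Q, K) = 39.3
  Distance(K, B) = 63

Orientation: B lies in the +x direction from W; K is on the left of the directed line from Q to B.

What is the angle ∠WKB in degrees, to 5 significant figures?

40.869°

Checks: |QK| = 39.30 ✓; |KB| = 63.00 ✓.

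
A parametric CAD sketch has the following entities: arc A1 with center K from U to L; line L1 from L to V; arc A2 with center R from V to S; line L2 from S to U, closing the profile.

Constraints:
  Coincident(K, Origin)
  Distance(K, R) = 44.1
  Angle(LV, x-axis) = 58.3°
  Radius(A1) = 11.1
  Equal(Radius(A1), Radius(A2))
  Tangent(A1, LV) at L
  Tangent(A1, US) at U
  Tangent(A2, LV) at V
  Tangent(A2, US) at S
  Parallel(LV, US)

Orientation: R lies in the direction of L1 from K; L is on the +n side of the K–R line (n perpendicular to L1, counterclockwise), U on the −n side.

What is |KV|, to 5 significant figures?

45.475

The slot axis is L1's direction at 58.3°, so u = (cos 58.3°, sin 58.3°) = (0.52547, 0.85081) and n = (−sin 58.3°, cos 58.3°) = (-0.85081, 0.52547). K is at the origin and R lies 44.1 along u from K, so R = 44.1·u = (23.173, 37.521). Tangency of A1 to both parallel lines with radius 11.1 puts L and U at K ± 11.1·n: L = (-9.4440, 5.8327), U = (9.4440, -5.8327). Equal radii place V and S the same way about R: V = R + 11.1·n = (13.729, 43.354), S = R − 11.1·n = (32.617, 31.688). Then |KV| = |V − K| = 45.475.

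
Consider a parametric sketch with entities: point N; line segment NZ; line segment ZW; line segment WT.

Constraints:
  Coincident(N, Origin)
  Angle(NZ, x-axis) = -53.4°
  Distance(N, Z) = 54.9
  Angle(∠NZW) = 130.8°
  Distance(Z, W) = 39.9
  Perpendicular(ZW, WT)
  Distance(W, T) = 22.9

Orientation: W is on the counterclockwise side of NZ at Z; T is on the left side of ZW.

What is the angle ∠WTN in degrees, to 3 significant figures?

104°

N is at the origin; NZ runs at -53.4° with length 54.9, so Z = 54.9·(cos -53.4°, sin -53.4°) = (32.7, -44.1). ∠NZW = 130.8°, so ZW runs at -53.4° + (180° − 130.8°) = -4.20° from the x-axis; with |ZW| = 39.9, W = Z + 39.9·(cos -4.20°, sin -4.20°) = (72.5, -47.0). ZW ⟂ WT; with |WT| = 22.9 on the left of ZW, T = W + 22.9·(0.0732, 0.997) = (74.2, -24.2). Then cos ∠WTN = TW·TN / (|TW||TN|), giving 104°.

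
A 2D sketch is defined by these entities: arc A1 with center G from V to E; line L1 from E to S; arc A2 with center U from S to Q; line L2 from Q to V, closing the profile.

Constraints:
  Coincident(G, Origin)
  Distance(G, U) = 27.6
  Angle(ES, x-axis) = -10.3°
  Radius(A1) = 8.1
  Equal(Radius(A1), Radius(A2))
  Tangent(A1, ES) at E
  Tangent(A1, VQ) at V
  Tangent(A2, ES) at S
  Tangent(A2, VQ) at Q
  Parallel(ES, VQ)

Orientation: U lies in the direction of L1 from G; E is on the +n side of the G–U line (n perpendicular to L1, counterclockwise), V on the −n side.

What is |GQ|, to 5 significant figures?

28.764

The slot axis is L1's direction at -10.3°, so u = (cos -10.3°, sin -10.3°) = (0.98389, -0.17880) and n = (−sin -10.3°, cos -10.3°) = (0.17880, 0.98389). G is at the origin and U lies 27.6 along u from G, so U = 27.6·u = (27.155, -4.9349). Tangency of A1 to both parallel lines with radius 8.1 puts E and V at G ± 8.1·n: E = (1.4483, 7.9695), V = (-1.4483, -7.9695). Equal radii place S and Q the same way about U: S = U + 8.1·n = (28.604, 3.0345), Q = U − 8.1·n = (25.707, -12.904). Then |GQ| = |Q − G| = 28.764.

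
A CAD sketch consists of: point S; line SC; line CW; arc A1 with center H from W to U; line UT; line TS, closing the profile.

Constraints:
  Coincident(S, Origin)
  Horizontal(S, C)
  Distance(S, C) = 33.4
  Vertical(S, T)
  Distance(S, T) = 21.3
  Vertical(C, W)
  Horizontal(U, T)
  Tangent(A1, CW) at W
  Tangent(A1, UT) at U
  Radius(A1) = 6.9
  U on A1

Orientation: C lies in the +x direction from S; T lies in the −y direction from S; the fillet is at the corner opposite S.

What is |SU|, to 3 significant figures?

34.0

S is at the origin; SC is horizontal with |SC| = 33.4 and C on the +x side, so C = (33.4, 0.00). S and T share the same x with |ST| = 21.3 and T on the −y side, so T = (0.00, -21.3). The virtual corner opposite S is at (33.4, -21.3). Since A1 is tangent to CW there, HW ⟂ CW and A1 meets UT tangentially, so HU is at right angles to UT, with radius 6.9, so the center H sits 6.9 in from both sides at H = (26.5, -14.4). That places the tangent points at W = (33.4, -14.4) on CW and U = (26.5, -21.3) on UT. Then |SU| = |U − S| = 34.0.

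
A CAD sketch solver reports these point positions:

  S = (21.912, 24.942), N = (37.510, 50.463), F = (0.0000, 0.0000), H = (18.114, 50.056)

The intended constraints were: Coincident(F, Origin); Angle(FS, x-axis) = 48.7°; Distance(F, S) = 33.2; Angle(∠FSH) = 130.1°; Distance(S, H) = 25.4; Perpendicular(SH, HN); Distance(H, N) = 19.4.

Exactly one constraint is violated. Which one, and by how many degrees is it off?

Perpendicular(SH, HN) — off by 7.40°.

F = (0.00, 0.00) ✓; FS at 48.70° ✓; |FS| = 33.20 ✓; ∠FSH = 130.1° ✓; |SH| = 25.40 ✓; ∠(SH, HN) = 97.40° ✗; |HN| = 19.40 ✓.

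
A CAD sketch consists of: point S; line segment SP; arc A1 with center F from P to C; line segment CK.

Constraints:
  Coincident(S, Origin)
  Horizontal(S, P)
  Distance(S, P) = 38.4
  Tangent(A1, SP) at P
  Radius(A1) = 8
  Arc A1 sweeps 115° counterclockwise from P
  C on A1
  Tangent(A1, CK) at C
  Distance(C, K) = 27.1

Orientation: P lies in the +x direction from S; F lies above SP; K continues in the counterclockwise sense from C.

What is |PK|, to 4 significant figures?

36.19

On A1, P sits at bearing -90° from F; a 115° counterclockwise sweep puts C at bearing 25°, so C = F + 8.0·(cos 25°, sin 25°) = (45.65, 11.38). A1 meets CK tangentially, so FC is at right angles to CK, so CK runs along (−sin 25°, cos 25°); with |CK| = 27.1, K = (34.20, 35.94). Then |PK| = |K − P| = 36.19.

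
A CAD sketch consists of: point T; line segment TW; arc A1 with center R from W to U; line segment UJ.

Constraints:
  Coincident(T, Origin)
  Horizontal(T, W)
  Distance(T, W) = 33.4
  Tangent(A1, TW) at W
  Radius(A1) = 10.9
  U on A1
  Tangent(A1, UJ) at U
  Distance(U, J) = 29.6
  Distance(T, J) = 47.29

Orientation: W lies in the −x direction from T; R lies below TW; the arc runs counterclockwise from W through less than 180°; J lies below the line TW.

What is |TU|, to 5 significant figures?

45.527

T is at the origin; T and W share the same y with |TW| = 33.4 and W on the −x side, so W = (-33.400, 0.0000). Since A1 is tangent to TW there, RW ⟂ TW, so R = W + (0, -10.9) = (-33.400, -10.900). Since RU ⟂ UJ (tangency), |RJ| = √(10.9² + 29.6²) = 31.543 regardless of where U sits on A1. So J lies on both circle(T, 47.29) and circle(R, 31.543); the below-TW intersection is J = (-23.709, -40.917). U is the foot of the tangent from J: U = (-41.977, -17.627).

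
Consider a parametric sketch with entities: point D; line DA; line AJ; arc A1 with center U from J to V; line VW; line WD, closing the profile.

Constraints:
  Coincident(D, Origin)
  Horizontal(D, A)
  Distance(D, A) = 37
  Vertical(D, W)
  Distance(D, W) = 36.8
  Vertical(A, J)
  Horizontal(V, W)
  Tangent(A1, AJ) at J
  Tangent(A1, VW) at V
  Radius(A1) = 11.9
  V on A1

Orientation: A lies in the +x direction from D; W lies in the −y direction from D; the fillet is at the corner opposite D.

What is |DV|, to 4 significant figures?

44.54

D is at the origin; D and A share the same y with |DA| = 37.0 and A on the +x side, so A = (37.00, 0.000). D and W share the same x with |DW| = 36.8 and W on the −y side, so W = (0.000, -36.80). The virtual corner opposite D is at (37.00, -36.80). Tangency of A1 to AJ means the radius UJ is perpendicular to AJ and the tangent condition forces UV to be normal to VW, with radius 11.9, so the center U sits 11.9 in from both sides at U = (25.10, -24.90). That places the tangent points at J = (37.00, -24.90) on AJ and V = (25.10, -36.80) on VW. Then |DV| = |V − D| = 44.54.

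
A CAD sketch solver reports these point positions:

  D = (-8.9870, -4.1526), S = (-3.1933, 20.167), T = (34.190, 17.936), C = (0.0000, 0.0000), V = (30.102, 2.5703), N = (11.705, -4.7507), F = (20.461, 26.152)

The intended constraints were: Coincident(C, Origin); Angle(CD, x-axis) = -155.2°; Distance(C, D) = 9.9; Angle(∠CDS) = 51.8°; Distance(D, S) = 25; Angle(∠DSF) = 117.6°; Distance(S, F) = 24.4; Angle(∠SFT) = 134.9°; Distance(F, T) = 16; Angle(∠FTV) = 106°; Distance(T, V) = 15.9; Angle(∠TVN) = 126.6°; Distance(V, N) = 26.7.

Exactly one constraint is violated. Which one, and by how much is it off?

Distance(V, N) = 26.7 — off by 6.90.

C = (0.00, 0.00) ✓; CD at -155.2° ✓; |CD| = 9.900 ✓; ∠CDS = 51.80° ✓; |DS| = 25.00 ✓; ∠DSF = 117.6° ✓; |SF| = 24.40 ✓; ∠SFT = 134.9° ✓; |FT| = 16.00 ✓; ∠FTV = 106.0° ✓; |TV| = 15.90 ✓; ∠TVN = 126.6° ✓; |VN| = 19.80 ✗.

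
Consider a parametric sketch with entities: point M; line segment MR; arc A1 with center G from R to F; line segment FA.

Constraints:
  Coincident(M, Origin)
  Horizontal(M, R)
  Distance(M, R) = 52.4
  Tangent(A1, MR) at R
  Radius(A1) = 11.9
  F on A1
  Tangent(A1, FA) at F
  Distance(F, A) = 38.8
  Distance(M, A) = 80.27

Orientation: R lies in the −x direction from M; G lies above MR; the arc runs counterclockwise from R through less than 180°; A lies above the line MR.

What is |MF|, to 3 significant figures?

45.8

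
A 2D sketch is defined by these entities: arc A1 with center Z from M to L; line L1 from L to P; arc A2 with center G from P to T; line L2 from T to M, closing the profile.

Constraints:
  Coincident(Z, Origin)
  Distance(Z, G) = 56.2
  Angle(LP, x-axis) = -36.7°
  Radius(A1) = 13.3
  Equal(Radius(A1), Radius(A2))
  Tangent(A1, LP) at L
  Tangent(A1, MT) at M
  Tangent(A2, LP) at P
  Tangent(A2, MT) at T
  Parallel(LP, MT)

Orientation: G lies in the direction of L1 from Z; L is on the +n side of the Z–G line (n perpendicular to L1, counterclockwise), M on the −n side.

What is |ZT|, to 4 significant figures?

57.75

Tangency of A1 to both parallel lines with radius 13.3 puts L and M at Z ± 13.3·n: L = (7.948, 10.66), M = (-7.948, -10.66). Equal radii place P and T the same way about G: P = G + 13.3·n = (53.01, -22.92), T = G − 13.3·n = (37.11, -44.25). Then |ZT| = |T − Z| = 57.75.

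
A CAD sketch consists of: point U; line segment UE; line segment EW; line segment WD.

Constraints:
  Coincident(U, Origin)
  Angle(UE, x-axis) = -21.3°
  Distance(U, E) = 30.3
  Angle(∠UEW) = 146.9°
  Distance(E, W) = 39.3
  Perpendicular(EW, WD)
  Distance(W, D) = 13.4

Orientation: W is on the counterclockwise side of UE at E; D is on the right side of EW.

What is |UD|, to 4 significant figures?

71.28

U is at the origin; UE runs at -21.3° with length 30.3, so E = 30.3·(cos -21.3°, sin -21.3°) = (28.23, -11.01). ∠UEW = 146.9°, so EW runs at -21.3° + (180° − 146.9°) = 11.80° from the x-axis; with |EW| = 39.3, W = E + 39.3·(cos 11.80°, sin 11.80°) = (66.70, -2.970). The perpendicularity gives WD at right angles to EW; with |WD| = 13.4 on the right of EW, D = W + 13.4·(0.2045, -0.9789) = (69.44, -16.09). Then |UD| = |D − U| = 71.28.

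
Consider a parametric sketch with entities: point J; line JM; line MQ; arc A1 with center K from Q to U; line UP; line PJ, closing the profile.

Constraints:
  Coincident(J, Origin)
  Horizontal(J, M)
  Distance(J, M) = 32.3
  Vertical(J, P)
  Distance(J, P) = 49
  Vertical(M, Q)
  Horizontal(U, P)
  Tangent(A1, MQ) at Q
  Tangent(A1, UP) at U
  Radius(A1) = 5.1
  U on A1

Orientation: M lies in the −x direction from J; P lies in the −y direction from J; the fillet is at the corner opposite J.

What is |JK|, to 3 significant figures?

51.6

J is at the origin; J and M share the same y with |JM| = 32.3 and M on the −x side, so M = (-32.3, 0.00). JP is vertical with |JP| = 49.0 and P on the −y side, so P = (0.00, -49.0). The virtual corner opposite J is at (-32.3, -49.0). A1 meets MQ tangentially, so KQ is at right angles to MQ and since A1 is tangent to UP there, KU ⟂ UP, with radius 5.1, so the center K sits 5.1 in from both sides at K = (-27.2, -43.9). Then |JK| = |K − J| = 51.6.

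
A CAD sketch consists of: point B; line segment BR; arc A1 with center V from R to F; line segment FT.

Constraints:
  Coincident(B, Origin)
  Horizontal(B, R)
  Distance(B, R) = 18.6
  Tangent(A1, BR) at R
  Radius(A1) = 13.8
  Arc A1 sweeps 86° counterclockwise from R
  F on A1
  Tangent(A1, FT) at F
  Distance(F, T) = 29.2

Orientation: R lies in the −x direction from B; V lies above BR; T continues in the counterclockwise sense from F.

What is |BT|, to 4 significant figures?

42.06

B is at the origin; BR is horizontal with |BR| = 18.6 and R on the −x side, so R = (-18.60, 0.000). A1 meets BR tangentially, so VR is at right angles to BR, so V = R + (0, 13.8) = (-18.60, 13.80). On A1, R sits at bearing -90° from V; an 86° counterclockwise sweep puts F at bearing -4°, so F = V + 13.8·(cos -4°, sin -4°) = (-4.834, 12.84). Since A1 is tangent to FT there, VF ⟂ FT, so FT runs along (−sin -4°, cos -4°); with |FT| = 29.2, T = (-2.797, 41.97). Then |BT| = |T − B| = 42.06.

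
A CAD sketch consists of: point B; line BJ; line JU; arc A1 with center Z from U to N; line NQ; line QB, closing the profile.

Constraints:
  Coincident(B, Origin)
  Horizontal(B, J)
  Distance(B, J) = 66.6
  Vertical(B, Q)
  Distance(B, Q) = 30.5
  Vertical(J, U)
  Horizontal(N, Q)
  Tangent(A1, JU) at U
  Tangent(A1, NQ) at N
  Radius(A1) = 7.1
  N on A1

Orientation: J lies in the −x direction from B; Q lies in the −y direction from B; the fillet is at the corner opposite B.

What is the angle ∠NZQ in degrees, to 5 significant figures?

83.195°

B is at the origin; B and J share the same y with |BJ| = 66.6 and J on the −x side, so J = (-66.600, 0.0000). B and Q share the same x with |BQ| = 30.5 and Q on the −y side, so Q = (0.0000, -30.500). The virtual corner opposite B is at (-66.600, -30.500). Tangency of A1 to JU means the radius ZU is perpendicular to JU and the tangent condition forces ZN to be normal to NQ, with radius 7.1, so the center Z sits 7.1 in from both sides at Z = (-59.500, -23.400). That places the tangent points at U = (-66.600, -23.400) on JU and N = (-59.500, -30.500) on NQ. Then cos ∠NZQ = ZN·ZQ / (|ZN||ZQ|), giving 83.195°.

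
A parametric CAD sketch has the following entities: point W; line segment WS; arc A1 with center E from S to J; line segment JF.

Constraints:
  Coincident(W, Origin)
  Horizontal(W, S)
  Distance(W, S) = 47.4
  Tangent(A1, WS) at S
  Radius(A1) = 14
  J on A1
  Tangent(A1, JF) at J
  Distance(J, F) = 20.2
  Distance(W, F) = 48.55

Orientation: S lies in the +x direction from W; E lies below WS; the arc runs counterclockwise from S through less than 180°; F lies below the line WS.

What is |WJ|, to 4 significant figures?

36.39

Checks: |EJ| = 14.00 ✓; ∠(EJ, JF) = 90.00° ✓; |JF| = 20.20 ✓; |WF| = 48.55 ✓.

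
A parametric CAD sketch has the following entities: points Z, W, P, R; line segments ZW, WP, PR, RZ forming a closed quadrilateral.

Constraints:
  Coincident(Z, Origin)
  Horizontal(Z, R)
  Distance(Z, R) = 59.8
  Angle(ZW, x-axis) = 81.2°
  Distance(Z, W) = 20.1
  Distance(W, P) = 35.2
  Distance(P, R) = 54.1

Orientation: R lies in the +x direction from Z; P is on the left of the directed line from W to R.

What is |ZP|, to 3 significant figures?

52.6

Checks: |WP| = 35.20 ✓; |PR| = 54.10 ✓.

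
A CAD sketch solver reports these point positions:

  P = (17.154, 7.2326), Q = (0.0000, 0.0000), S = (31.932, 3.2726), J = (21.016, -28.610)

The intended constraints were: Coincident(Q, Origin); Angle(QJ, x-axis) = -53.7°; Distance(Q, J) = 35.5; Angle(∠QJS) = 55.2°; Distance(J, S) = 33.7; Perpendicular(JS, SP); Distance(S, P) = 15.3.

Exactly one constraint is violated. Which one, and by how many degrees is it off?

Perpendicular(JS, SP) — off by 3.90°.

Q = (0.00, 0.00) ✓; QJ at -53.70° ✓; |QJ| = 35.50 ✓; ∠QJS = 55.20° ✓; |JS| = 33.70 ✓; ∠(JS, SP) = 93.90° ✗; |SP| = 15.30 ✓.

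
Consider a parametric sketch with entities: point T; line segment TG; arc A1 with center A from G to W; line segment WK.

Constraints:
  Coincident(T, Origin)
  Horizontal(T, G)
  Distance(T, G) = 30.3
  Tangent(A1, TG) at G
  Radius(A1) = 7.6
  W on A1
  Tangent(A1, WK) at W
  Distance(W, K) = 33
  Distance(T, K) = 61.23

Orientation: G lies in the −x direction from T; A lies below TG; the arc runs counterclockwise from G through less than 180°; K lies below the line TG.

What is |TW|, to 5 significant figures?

37.569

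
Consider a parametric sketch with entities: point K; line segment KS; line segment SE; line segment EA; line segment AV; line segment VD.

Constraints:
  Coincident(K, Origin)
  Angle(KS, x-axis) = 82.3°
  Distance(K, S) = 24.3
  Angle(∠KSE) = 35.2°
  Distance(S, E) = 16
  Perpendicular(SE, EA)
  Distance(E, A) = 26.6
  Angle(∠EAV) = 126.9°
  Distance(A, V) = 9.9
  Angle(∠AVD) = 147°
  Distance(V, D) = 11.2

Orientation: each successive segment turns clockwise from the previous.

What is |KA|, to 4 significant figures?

13.17

K is at the origin; KS runs at 82.3° with length 24.3, so S = (3.256, 24.08). ∠KSE = 35.2° gives SE at -62.50° from the x-axis; with |SE| = 16.0, E = (10.64, 9.889). SE ⟂ EA, so EA runs at -152.5°; with |EA| = 26.6, A = (-12.95, -2.394). Then |KA| = |A − K| = 13.17.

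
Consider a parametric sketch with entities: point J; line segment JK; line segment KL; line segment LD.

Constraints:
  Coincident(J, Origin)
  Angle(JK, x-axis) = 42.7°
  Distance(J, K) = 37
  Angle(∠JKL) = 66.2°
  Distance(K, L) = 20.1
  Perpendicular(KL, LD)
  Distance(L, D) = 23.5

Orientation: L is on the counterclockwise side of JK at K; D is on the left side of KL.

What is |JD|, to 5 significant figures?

11.572

J is at the origin; JK runs at 42.7° with length 37.0, so K = 37.0·(cos 42.7°, sin 42.7°) = (27.192, 25.092). ∠JKL = 66.2°, so KL runs at 42.7° + (180° − 66.2°) = 156.50° from the x-axis; with |KL| = 20.1, L = K + 20.1·(cos 156.50°, sin 156.50°) = (8.7589, 33.107). The perpendicularity gives LD at right angles to KL; with |LD| = 23.5 on the left of KL, D = L + 23.5·(-0.39875, -0.91706) = (-0.61167, 11.556). Then |JD| = |D − J| = 11.572.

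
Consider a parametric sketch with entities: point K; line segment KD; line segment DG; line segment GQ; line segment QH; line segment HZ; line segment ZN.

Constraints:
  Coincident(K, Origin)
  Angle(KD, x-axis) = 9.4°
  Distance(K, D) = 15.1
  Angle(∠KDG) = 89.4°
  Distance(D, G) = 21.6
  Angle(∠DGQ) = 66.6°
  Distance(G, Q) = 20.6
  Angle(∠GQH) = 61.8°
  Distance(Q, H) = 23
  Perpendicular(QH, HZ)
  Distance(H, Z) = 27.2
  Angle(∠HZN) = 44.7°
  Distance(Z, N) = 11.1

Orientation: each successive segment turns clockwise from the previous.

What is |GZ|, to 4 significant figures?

16.06

∠GQH = 61.8° gives QH at 47.20° from the x-axis; with |QH| = 23.0, H = (13.89, 3.189). QH is perpendicular to HZ, so HZ runs at -42.80°; with |HZ| = 27.2, Z = (33.85, -15.29). Then |GZ| = |Z − G| = 16.06.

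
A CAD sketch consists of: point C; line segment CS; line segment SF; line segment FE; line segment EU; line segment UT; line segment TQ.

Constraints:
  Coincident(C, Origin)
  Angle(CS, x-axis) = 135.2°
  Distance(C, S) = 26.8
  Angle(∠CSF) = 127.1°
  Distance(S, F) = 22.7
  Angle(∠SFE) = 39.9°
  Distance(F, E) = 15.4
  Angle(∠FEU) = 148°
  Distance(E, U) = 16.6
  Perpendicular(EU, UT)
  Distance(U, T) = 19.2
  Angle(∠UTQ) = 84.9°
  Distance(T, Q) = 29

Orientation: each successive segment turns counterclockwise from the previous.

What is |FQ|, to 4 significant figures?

8.497

C is at the origin; CS runs at 135.2° with length 26.8, so S = (-19.02, 18.88). ∠CSF = 127.1° gives SF at -171.9° from the x-axis; with |SF| = 22.7, F = (-41.49, 15.69). ∠SFE = 39.9° gives FE at -31.80° from the x-axis; with |FE| = 15.4, E = (-28.40, 7.571). ∠FEU = 148.0° gives EU at 0.2000° from the x-axis; with |EU| = 16.6, U = (-11.80, 7.629). EU ⟂ UT, so UT runs at 90.20°; with |UT| = 19.2, T = (-11.87, 26.83). ∠UTQ = 84.9° gives TQ at -174.7° from the x-axis; with |TQ| = 29.0, Q = (-40.74, 24.15). Then |FQ| = |Q − F| = 8.497.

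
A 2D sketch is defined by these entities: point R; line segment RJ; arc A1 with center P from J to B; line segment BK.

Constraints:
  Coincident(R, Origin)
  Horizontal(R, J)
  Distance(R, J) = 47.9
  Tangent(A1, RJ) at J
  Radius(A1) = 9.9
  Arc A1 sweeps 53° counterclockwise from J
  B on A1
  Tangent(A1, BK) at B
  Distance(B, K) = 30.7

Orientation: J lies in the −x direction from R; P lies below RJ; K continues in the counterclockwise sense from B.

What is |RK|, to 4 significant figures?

79.55

On A1, J sits at bearing 90° from P; a 53° counterclockwise sweep puts B at bearing 143°, so B = P + 9.9·(cos 143°, sin 143°) = (-55.81, -3.942). A1 meets BK tangentially, so PB is at right angles to BK, so BK runs along (−sin 143°, cos 143°); with |BK| = 30.7, K = (-74.28, -28.46). Then |RK| = |K − R| = 79.55.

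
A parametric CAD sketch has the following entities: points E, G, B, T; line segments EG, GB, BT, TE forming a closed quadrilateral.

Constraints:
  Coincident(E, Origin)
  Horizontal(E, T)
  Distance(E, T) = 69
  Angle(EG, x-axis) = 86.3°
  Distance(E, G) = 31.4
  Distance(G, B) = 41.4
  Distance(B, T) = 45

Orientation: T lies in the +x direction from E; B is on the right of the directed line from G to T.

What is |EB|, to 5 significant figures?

24.425

Checks: |GB| = 41.40 ✓; |BT| = 45.00 ✓.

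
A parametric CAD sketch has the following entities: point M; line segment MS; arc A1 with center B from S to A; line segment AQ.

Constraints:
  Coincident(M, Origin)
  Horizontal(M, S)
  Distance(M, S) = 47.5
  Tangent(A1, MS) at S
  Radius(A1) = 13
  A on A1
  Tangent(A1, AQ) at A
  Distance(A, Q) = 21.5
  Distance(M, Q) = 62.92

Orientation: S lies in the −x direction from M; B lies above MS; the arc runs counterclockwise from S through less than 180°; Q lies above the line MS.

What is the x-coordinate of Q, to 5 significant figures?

-50.162

M is at the origin; M and S share the same y with |MS| = 47.5 and S on the −x side, so S = (-47.500, 0.0000). Tangency of A1 to MS means the radius BS is perpendicular to MS, so B = S + (0, 13) = (-47.500, 13.000). Since BA ⟂ AQ (tangency), |BQ| = √(13.0² + 21.5²) = 25.125 regardless of where A sits on A1. So Q lies on both circle(M, 62.92) and circle(B, 25.125); the above-MS intersection is Q = (-50.162, 37.983). A is the foot of the tangent from Q: A = (-37.151, 20.867).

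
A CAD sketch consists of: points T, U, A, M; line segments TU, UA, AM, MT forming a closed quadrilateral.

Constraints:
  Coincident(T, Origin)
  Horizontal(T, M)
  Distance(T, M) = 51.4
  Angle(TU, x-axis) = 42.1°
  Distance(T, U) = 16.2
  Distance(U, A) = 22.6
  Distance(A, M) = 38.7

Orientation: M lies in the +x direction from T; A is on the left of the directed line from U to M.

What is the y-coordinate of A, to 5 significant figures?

28.889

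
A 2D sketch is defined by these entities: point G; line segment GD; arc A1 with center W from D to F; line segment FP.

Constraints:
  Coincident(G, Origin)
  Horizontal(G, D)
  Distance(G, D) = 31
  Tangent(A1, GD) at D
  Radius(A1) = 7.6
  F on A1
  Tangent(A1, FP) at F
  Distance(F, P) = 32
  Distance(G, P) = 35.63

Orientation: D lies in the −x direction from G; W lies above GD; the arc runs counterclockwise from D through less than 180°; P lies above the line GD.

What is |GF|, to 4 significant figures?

24.47

Checks: |WF| = 7.600 ✓; ∠(WF, FP) = 90.00° ✓; |FP| = 32.00 ✓; |GP| = 35.63 ✓.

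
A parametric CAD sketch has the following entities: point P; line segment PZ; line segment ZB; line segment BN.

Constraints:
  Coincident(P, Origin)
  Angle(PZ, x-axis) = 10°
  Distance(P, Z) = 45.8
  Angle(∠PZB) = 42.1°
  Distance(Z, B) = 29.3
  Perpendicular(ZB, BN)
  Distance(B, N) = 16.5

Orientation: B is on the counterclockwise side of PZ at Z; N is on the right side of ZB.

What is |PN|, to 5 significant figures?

47.437

P is at the origin; PZ runs at 10.0° with length 45.8, so Z = 45.8·(cos 10.0°, sin 10.0°) = (45.104, 7.9531). ∠PZB = 42.1°, so ZB runs at 10.0° + (180° − 42.1°) = 147.90° from the x-axis; with |ZB| = 29.3, B = Z + 29.3·(cos 147.90°, sin 147.90°) = (20.284, 23.523). ZB is perpendicular to BN; with |BN| = 16.5 on the right of ZB, N = B + 16.5·(0.53140, 0.84712) = (29.052, 37.501). Then |PN| = |N − P| = 47.437.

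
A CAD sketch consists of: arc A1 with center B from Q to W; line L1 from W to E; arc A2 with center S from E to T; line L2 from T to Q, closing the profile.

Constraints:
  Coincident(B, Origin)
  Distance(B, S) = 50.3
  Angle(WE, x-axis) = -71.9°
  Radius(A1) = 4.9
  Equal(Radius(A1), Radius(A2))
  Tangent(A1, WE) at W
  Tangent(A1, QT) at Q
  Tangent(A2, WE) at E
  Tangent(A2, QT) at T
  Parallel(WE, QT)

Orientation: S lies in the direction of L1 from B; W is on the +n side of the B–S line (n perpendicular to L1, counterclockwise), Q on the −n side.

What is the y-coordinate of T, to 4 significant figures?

-49.33

The slot axis is L1's direction at -71.9°, so u = (cos -71.9°, sin -71.9°) = (0.3107, -0.9505) and n = (−sin -71.9°, cos -71.9°) = (0.9505, 0.3107). B is at the origin and S lies 50.3 along u from B, so S = 50.3·u = (15.63, -47.81). Tangency of A1 to both parallel lines with radius 4.9 puts W and Q at B ± 4.9·n: W = (4.658, 1.522), Q = (-4.658, -1.522). Equal radii place E and T the same way about S: E = S + 4.9·n = (20.28, -46.29), T = S − 4.9·n = (10.97, -49.33). So T.y = -49.33.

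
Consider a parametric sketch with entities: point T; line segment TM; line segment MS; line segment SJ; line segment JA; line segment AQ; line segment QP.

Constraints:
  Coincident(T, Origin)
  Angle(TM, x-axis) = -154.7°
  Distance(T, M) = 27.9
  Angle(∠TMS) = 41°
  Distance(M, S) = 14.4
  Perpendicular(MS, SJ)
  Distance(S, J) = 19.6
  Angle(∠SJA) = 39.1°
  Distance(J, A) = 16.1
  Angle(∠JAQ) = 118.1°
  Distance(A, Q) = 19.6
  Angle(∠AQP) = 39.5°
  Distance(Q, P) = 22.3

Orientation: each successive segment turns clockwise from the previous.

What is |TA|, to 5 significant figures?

20.199

T is at the origin; TM runs at -154.7° with length 27.9, so M = (-25.224, -11.923). ∠TMS = 41.0° gives MS at 66.300° from the x-axis; with |MS| = 14.4, S = (-19.436, 1.2623). The perpendicularity gives SJ at right angles to MS, so SJ runs at -23.700°; with |SJ| = 19.6, J = (-1.4889, -6.6159). ∠SJA = 39.1° gives JA at -164.60° from the x-axis; with |JA| = 16.1, A = (-17.011, -10.891). Then |TA| = |A − T| = 20.199.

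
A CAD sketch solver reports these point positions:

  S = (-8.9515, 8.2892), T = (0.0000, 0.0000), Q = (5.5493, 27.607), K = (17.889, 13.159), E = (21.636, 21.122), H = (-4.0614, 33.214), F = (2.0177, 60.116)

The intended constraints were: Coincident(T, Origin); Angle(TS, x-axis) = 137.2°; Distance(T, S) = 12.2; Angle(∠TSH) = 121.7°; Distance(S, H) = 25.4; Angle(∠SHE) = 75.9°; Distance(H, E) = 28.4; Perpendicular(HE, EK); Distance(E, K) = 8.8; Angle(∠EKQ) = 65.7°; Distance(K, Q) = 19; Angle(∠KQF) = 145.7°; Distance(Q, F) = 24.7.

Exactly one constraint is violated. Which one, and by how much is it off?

Distance(Q, F) = 24.7 — off by 8.00.

T = (0.00, 0.00) ✓; TS at 137.2° ✓; |TS| = 12.20 ✓; ∠TSH = 121.7° ✓; |SH| = 25.40 ✓; ∠SHE = 75.90° ✓; |HE| = 28.40 ✓; ∠(HE, EK) = 90.00° ✓; |EK| = 8.801 ✓; ∠EKQ = 65.70° ✓; |KQ| = 19.00 ✓; ∠KQF = 145.7° ✓; |QF| = 32.70 ✗.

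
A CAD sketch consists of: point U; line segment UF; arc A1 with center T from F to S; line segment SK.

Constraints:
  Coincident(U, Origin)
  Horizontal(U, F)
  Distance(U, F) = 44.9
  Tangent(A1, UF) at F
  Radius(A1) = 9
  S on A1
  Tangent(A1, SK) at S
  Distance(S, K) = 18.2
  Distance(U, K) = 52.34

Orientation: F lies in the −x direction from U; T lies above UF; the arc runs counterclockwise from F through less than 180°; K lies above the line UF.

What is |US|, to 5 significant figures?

38.601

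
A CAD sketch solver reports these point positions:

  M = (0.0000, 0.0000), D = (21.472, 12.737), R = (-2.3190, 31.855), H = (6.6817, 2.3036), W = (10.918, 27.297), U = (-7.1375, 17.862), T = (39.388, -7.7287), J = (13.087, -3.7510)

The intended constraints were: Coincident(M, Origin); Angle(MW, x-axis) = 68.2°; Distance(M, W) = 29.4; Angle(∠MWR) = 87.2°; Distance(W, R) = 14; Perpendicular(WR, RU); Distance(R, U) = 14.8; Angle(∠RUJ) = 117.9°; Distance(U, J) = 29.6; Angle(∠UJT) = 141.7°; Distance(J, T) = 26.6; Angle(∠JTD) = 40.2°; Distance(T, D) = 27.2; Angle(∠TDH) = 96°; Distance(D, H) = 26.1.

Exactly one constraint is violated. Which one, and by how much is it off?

Distance(D, H) = 26.1 — off by 8.00.

M = (0.00, 0.00) ✓; MW at 68.20° ✓; |MW| = 29.40 ✓; ∠MWR = 87.20° ✓; |WR| = 14.00 ✓; ∠(WR, RU) = 90.00° ✓; |RU| = 14.80 ✓; ∠RUJ = 117.9° ✓; |UJ| = 29.60 ✓; ∠UJT = 141.7° ✓; |JT| = 26.60 ✓; ∠JTD = 40.20° ✓; |TD| = 27.20 ✓; ∠TDH = 96.00° ✓; |DH| = 18.10 ✗.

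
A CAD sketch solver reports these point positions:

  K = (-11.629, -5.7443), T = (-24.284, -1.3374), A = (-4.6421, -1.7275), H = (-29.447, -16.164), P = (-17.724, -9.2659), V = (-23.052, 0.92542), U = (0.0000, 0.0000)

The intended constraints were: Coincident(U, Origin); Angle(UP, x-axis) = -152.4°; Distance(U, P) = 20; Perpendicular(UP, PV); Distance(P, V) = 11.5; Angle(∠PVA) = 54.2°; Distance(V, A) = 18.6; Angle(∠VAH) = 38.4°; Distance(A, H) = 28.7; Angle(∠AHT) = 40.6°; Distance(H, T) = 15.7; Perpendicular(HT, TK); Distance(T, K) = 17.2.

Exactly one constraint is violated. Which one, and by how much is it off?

Distance(T, K) = 17.2 — off by 3.80.

U = (0.00, 0.00) ✓; UP at -152.4° ✓; |UP| = 20.00 ✓; ∠(UP, PV) = 90.00° ✓; |PV| = 11.50 ✓; ∠PVA = 54.20° ✓; |VA| = 18.60 ✓; ∠VAH = 38.40° ✓; |AH| = 28.70 ✓; ∠AHT = 40.60° ✓; |HT| = 15.70 ✓; ∠(HT, TK) = 90.00° ✓; |TK| = 13.40 ✗.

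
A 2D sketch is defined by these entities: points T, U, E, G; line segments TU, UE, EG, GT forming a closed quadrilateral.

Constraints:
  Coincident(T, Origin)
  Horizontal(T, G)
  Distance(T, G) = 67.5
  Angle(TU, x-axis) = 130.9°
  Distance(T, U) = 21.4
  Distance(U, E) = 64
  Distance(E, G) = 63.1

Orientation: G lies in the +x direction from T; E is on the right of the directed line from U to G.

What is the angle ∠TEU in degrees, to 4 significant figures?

5.343°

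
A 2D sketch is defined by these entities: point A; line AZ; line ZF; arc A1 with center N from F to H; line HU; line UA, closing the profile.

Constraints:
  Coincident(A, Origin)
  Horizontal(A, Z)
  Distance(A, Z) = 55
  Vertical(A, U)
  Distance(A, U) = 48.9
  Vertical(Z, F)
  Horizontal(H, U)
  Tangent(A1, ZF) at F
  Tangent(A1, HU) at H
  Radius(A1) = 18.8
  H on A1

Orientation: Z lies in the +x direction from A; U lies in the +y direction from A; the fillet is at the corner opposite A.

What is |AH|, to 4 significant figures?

60.84

The virtual corner opposite A is at (55.00, 48.90). A1 meets ZF tangentially, so NF is at right angles to ZF and tangency of A1 to HU means the radius NH is perpendicular to HU, with radius 18.8, so the center N sits 18.8 in from both sides at N = (36.20, 30.10). That places the tangent points at F = (55.00, 30.10) on ZF and H = (36.20, 48.90) on HU. Then |AH| = |H − A| = 60.84.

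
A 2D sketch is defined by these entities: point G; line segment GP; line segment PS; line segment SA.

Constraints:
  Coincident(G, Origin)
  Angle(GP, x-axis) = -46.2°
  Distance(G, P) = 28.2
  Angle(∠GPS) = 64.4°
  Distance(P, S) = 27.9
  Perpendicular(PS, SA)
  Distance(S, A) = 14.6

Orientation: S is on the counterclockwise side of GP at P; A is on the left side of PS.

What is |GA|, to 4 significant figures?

19.09

G is at the origin; GP runs at -46.2° with length 28.2, so P = 28.2·(cos -46.2°, sin -46.2°) = (19.52, -20.35). ∠GPS = 64.4°, so PS runs at -46.2° + (180° − 64.4°) = 69.40° from the x-axis; with |PS| = 27.9, S = P + 27.9·(cos 69.40°, sin 69.40°) = (29.33, 5.762). PS ⟂ SA; with |SA| = 14.6 on the left of PS, A = S + 14.6·(-0.9361, 0.3518) = (15.67, 10.90). Then |GA| = |A − G| = 19.09.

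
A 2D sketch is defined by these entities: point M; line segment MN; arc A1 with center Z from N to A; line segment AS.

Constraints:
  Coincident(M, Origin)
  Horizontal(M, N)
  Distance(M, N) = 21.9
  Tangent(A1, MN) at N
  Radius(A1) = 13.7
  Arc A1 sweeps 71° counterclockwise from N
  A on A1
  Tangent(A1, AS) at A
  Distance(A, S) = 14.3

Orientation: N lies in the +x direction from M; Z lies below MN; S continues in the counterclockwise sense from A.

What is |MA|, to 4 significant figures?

12.86

A1 meets MN tangentially, so ZN is at right angles to MN, so Z = N + (0, -13.7) = (21.90, -13.70). On A1, N sits at bearing 90° from Z; a 71° counterclockwise sweep puts A at bearing 161°, so A = Z + 13.7·(cos 161°, sin 161°) = (8.946, -9.240). Then |MA| = |A − M| = 12.86.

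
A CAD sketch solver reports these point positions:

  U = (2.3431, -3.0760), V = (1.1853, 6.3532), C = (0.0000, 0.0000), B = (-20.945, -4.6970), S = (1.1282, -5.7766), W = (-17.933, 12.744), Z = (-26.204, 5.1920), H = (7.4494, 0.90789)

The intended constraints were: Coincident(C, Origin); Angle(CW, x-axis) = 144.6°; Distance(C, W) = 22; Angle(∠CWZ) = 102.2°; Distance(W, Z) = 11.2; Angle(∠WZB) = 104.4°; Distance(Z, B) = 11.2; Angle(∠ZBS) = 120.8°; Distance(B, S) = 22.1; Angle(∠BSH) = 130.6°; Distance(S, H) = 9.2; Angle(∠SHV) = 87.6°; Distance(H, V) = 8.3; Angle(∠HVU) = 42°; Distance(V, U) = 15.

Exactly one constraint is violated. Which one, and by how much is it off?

Distance(V, U) = 15 — off by 5.50.

C = (0.00, 0.00) ✓; CW at 144.6° ✓; |CW| = 22.00 ✓; ∠CWZ = 102.2° ✓; |WZ| = 11.20 ✓; ∠WZB = 104.4° ✓; |ZB| = 11.20 ✓; ∠ZBS = 120.8° ✓; |BS| = 22.10 ✓; ∠BSH = 130.6° ✓; |SH| = 9.200 ✓; ∠SHV = 87.60° ✓; |HV| = 8.300 ✓; ∠HVU = 42.00° ✓; |VU| = 9.500 ✗.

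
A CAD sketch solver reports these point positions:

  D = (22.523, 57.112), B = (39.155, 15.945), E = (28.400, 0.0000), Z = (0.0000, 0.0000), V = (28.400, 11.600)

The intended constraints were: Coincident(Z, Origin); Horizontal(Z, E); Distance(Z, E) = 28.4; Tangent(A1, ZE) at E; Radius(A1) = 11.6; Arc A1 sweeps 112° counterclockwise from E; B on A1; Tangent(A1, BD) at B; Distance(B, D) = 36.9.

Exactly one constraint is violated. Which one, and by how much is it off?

Distance(B, D) = 36.9 — off by 7.50.

Z = (0.00, 0.00) ✓; Z.y = 0.00, E.y = 0.00 ✓; |ZE| = 28.40 ✓; ∠(VE, EZ) = 90.00° ✓; |VE| = 11.60 ✓; bearing(V→B) − bearing(V→E) = 112.0° ✓; |VB| = 11.60 ✓; ∠(VB, BD) = 90.00° ✓; |BD| = 44.40 ✗.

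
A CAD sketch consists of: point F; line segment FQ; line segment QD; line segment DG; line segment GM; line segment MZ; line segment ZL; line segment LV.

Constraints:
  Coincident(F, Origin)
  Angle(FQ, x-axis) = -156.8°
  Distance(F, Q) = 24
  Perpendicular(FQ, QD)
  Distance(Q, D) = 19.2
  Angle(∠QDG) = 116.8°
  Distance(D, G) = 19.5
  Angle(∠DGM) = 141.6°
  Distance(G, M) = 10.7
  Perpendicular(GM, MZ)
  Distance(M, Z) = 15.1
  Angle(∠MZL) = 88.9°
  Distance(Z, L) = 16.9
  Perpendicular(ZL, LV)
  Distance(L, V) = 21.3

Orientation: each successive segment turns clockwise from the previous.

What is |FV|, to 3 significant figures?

37.2

F is at the origin; FQ runs at -156.8° with length 24.0, so Q = (-22.1, -9.45). FQ ⟂ QD, so QD runs at 113°; with |QD| = 19.2, D = (-29.6, 8.19). ∠QDG = 116.8° gives DG at 50.0° from the x-axis; with |DG| = 19.5, G = (-17.1, 23.1). ∠DGM = 141.6° gives GM at 11.6° from the x-axis; with |GM| = 10.7, M = (-6.61, 25.3). The perpendicularity gives MZ at right angles to GM, so MZ runs at -78.4°; with |MZ| = 15.1, Z = (-3.57, 10.5). ∠MZL = 88.9° gives ZL at -170° from the x-axis; with |ZL| = 16.9, L = (-20.2, 7.41). ZL is perpendicular to LV, so LV runs at 100°; with |LV| = 21.3, V = (-24.1, 28.4). Then |FV| = |V − F| = 37.2.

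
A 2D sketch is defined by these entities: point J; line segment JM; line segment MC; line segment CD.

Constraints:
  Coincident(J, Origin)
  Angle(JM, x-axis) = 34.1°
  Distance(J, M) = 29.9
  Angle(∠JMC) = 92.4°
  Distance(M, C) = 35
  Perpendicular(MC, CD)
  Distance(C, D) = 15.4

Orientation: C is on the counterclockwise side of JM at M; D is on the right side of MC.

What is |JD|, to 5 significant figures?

57.999

∠JMC = 92.4°, so MC runs at 34.1° + (180° − 92.4°) = 121.70° from the x-axis; with |MC| = 35.0, C = M + 35.0·(cos 121.70°, sin 121.70°) = (6.3675, 46.541). MC is perpendicular to CD; with |CD| = 15.4 on the right of MC, D = C + 15.4·(0.85081, 0.52547) = (19.470, 54.634). Then |JD| = |D − J| = 57.999.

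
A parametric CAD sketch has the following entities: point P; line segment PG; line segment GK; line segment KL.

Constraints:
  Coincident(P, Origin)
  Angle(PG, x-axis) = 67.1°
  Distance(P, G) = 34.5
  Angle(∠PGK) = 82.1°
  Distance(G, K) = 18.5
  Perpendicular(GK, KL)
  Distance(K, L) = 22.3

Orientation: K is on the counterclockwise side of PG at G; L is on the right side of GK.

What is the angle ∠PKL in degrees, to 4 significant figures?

158.1°

P is at the origin; PG runs at 67.1° with length 34.5, so G = 34.5·(cos 67.1°, sin 67.1°) = (13.42, 31.78). ∠PGK = 82.1°, so GK runs at 67.1° + (180° − 82.1°) = 165.0° from the x-axis; with |GK| = 18.5, K = G + 18.5·(cos 165.0°, sin 165.0°) = (-4.445, 36.57). GK is perpendicular to KL; with |KL| = 22.3 on the right of GK, L = K + 22.3·(0.2588, 0.9659) = (1.327, 58.11). Then cos ∠PKL = KP·KL / (|KP||KL|), giving 158.1°.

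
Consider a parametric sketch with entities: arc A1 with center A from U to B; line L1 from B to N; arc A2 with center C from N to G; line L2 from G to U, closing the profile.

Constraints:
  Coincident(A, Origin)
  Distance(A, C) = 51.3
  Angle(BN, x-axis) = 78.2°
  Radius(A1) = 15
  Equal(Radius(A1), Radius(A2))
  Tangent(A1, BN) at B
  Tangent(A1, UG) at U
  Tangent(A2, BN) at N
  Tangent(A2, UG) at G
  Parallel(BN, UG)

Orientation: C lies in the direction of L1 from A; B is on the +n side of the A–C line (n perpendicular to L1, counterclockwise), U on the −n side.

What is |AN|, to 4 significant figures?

53.45

The slot axis is L1's direction at 78.2°, so u = (cos 78.2°, sin 78.2°) = (0.2045, 0.9789) and n = (−sin 78.2°, cos 78.2°) = (-0.9789, 0.2045). A is at the origin and C lies 51.3 along u from A, so C = 51.3·u = (10.49, 50.22). Tangency of A1 to both parallel lines with radius 15.0 puts B and U at A ± 15.0·n: B = (-14.68, 3.067), U = (14.68, -3.067). Equal radii place N and G the same way about C: N = C + 15.0·n = (-4.192, 53.28), G = C − 15.0·n = (25.17, 47.15). Then |AN| = |N − A| = 53.45.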